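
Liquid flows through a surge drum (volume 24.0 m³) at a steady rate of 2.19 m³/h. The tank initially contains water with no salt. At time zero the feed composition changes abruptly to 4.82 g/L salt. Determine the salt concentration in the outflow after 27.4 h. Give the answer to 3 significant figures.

Mass balance on the solute (V constant): V dC/dt = Q(C_in − C).
So dC/dt = (C_in − C)/τ with τ = V/Q = 24.0/2.19 = 10.959 h.
Integrating: C(t) = C_in + (C₀ − C_in) e^(−t/τ).
C(27.4) = 4.82 + (0 − 4.82)·e^(−27.4/10.959) = 4.82 + (-4.8200)·0.082064 = 4.4244 g/L.

4.42 g/L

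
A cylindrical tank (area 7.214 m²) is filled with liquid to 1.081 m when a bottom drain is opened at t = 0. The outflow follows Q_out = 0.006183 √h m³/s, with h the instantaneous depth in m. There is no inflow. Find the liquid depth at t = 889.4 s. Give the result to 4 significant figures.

0.4337 m

Accumulation of liquid (constant cross-section A): A dh/dt = −0.006183 √h.
Separate and integrate: 2(√h − √h₀) = −(0.006183/A) t.
√h = √1.081 − 0.006183·889.4/(2·7.214) = 1.03971 − 0.381145 = 0.658566.
h = 0.658566² = 0.433710 m.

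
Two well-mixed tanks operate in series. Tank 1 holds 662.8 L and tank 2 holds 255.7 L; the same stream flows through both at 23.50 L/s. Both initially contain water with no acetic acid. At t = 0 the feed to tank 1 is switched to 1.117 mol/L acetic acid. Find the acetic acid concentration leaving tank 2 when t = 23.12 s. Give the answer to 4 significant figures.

Each tank obeys Vᵢ dCᵢ/dt = Q(Cᵢ₋₁ − Cᵢ), so τᵢ = Vᵢ/Q.
τ₁ = 662.8/23.50 = 28.2043 s; τ₂ = 255.7/23.50 = 10.8809 s.
Solving the cascade with C₁(0)=C₂(0)=0 gives C₂(t) = C_in[1 − (τ₁ e^(−t/τ₁) − τ₂ e^(−t/τ₂))/(τ₁ − τ₂)].
At t = 23.12: e^(−t/τ₁) = 0.440549, e^(−t/τ₂) = 0.119453.
C₂ = 1.117·[1 − (28.2043·0.440549 − 10.8809·0.119453)/(17.3234)] = 1.117·0.357771 = 0.399630 mol/L.

0.3996 mol/L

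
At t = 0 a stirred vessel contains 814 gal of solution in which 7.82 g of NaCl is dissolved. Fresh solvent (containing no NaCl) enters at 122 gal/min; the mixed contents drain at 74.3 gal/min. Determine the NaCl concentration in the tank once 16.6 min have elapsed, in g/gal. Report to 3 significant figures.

0.00169 g/gal

Let m(t) be the amount of NaCl. Volume: V(t) = V₀ + (Q_in − Q_out) t = 814 + 47.700 t; V(16.6) = 1605.8 gal.
No NaCl enters, so dm/dt = −Q_out · (m/V).
Separate: dm/m = −Q_out dt/V(t) ⇒ ln(m/m₀) = −(Q_out/(Q_in−Q_out)) ln(V/V₀).
m = m₀ (V₀/V)^(Q_out/(Q_in−Q_out)) = 7.82 × (814/1605.8)^(1.5577) = 2.7139 g.
C = m/V = 2.7139/1605.8 = 0.0016900 g/gal.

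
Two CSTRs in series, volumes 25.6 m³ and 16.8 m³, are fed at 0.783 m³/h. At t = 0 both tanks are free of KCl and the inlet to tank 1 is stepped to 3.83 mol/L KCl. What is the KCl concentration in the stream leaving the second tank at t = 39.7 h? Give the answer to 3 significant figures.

1.67 mol/L

Each tank obeys Vᵢ dCᵢ/dt = Q(Cᵢ₋₁ − Cᵢ), so τᵢ = Vᵢ/Q.
τ₁ = 25.6/0.783 = 32.695 h; τ₂ = 16.8/0.783 = 21.456 h.
Tank 1: C₁ = C_in(1 − e^(−t/τ₁)). Tank 2 (τ₁ ≠ τ₂): C₂ = C_in[1 − (τ₁ e^(−t/τ₁) − τ₂ e^(−t/τ₂))/(τ₁ − τ₂)].
At t = 39.7: e^(−t/τ₁) = 0.29693, e^(−t/τ₂) = 0.15719.
C₂ = 3.83·[1 − (32.695·0.29693 − 21.456·0.15719)/(11.239)] = 3.83·0.43630 = 1.6710 mol/L.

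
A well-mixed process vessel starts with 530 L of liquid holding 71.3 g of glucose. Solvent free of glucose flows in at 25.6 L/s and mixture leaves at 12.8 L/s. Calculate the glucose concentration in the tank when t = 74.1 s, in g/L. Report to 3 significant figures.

0.0173 g/L

Total volume: dV/dt = Q_in − Q_out = 12.800 L/s, so V(t) = 530 + 12.800 t and V(74.1) = 1478.5 L.
No glucose enters, so dm/dt = −Q_out · (m/V).
dm/m = −Q_out dt/(V₀ + 12.800 t); integrating gives ln(m/m₀) = −(Q_out/(Q_in−Q_out)) ln(V/V₀).
m = m₀ (V₀/V)^(Q_out/(Q_in−Q_out)) = 71.3 × (530/1478.5)^(1.0000) = 25.559 g.
C = m/V = 25.559/1478.5 = 0.017288 g/L.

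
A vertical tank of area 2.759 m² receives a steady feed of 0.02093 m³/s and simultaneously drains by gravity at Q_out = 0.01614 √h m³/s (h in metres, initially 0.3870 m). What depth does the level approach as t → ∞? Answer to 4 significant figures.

1.682 m

A dh/dt = Q_in − 0.01614 √h. Steady state requires inflow = outflow:
Q_in = 0.01614 √h_ss ⇒ √h_ss = 0.02093/0.01614 = 1.29678.
h_ss = 1.29678² = 1.68163 m. (Since h₀ = 0.3870 m < h_ss, the level will rise toward this value.)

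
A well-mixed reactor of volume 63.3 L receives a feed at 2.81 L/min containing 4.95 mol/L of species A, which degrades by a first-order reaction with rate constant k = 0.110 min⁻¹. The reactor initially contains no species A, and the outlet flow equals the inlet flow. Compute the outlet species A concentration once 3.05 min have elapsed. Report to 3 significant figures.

Species balance: V dC/dt = Q C_in − Q C − k V C.
dC/dt = (Q/V) C_in − (Q/V + k) C; effective rate a = Q/V + k = 0.044392 + 0.110 = 0.15439 min⁻¹.
C_ss = Q C_in/(Q + kV) = 1.4233 mol/L; C(t) = C_ss + (C₀ − C_ss) e^(−a t).
C(3.05) = 1.4233 + (-1.4233)·e^(−0.15439·3.05) = 1.4233 + (-1.4233)·0.62444 = 0.53451 mol/L.

0.535 mol/L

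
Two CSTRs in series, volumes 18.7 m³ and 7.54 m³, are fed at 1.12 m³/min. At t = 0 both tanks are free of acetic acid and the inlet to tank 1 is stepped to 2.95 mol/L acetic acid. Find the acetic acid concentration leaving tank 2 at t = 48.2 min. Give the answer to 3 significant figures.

2.68 mol/L

Each tank obeys Vᵢ dCᵢ/dt = Q(Cᵢ₋₁ − Cᵢ), so τᵢ = Vᵢ/Q.
τ₁ = 18.7/1.12 = 16.696 min; τ₂ = 7.54/1.12 = 6.7321 min.
Solving the cascade with C₁(0)=C₂(0)=0 gives C₂(t) = C_in[1 − (τ₁ e^(−t/τ₁) − τ₂ e^(−t/τ₂))/(τ₁ − τ₂)].
At t = 48.2: e^(−t/τ₁) = 0.055752, e^(−t/τ₂) = 0.00077730.
C₂ = 2.95·[1 − (16.696·0.055752 − 6.7321·0.00077730)/(9.9643)] = 2.95·0.90711 = 2.6760 mol/L.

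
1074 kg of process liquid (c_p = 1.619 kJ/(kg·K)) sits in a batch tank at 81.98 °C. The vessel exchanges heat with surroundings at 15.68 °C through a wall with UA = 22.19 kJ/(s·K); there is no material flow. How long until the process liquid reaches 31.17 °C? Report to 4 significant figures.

Lumped-capacitance energy balance: M c_p dT/dt = UA(T_amb − T).
τ = M c_p/UA = 78.3599 s; T_ss = T_amb = 15.6800 °C.
T(t) = T_ss + (T₀ − T_ss)e^(−t/τ); set T = 31.17:
t = −τ ln[(T − T_ss)/(T₀ − T_ss)] = −78.3599 · ln(0.233635) = 113.935 s.

113.9 s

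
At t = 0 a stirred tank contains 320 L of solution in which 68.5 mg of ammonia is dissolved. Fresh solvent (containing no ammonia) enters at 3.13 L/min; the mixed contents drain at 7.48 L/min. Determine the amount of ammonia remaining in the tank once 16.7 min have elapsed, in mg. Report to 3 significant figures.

44.0 mg

Let m(t) be the amount of ammonia. Volume: V(t) = V₀ + (Q_in − Q_out) t = 320 − 4.3500 t; V(16.7) = 247.35 L.
No ammonia enters, so dm/dt = −Q_out · (m/V).
Separate: dm/m = −Q_out dt/V(t) ⇒ ln(m/m₀) = −(Q_out/(Q_in−Q_out)) ln(V/V₀).
m = m₀ (V₀/V)^(Q_out/(Q_in−Q_out)) = 68.5 × (320/247.35)^(-1.7195) = 43.994 mg.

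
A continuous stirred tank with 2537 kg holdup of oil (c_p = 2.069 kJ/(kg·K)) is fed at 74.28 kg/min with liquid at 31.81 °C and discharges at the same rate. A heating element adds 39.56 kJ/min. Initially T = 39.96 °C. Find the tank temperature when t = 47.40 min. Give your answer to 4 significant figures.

M c_p dT/dt = ṁ c_p (T_in − T) + Q̇.
τ = M/ṁ = 34.1546 min; T_ss = T_in + Q̇/(ṁ c_p) = 31.81 + 39.56/(74.28·2.069) = 32.0674 °C.
Integrating: T(t) = T_ss + (T₀ − T_ss) e^(−t/τ).
T(47.40) = 32.0674 + (7.89259)·e^(−47.40/34.1546) = 32.0674 + (7.89259)·0.249622 = 34.0376 °C.

34.04 °C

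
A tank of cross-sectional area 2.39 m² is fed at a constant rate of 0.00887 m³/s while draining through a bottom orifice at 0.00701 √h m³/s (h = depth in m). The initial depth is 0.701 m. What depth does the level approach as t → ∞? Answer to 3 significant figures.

Mass balance (ρ constant): A dh/dt = Q_in − 0.00701 √h. At steady state dh/dt = 0:
Q_in = 0.00701 √h_ss ⇒ √h_ss = 0.00887/0.00701 = 1.2653.
h_ss = 1.2653² = 1.6011 m. (Since h₀ = 0.701 m < h_ss, the level will rise toward this value.)

1.60 m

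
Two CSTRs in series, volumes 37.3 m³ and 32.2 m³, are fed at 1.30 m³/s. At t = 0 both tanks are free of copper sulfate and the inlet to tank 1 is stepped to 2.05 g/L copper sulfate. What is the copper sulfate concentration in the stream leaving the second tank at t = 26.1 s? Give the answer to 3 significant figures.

0.525 g/L

Time constants: τᵢ = Vᵢ/Q for each well-mixed tank.
τ₁ = 37.3/1.30 = 28.692 s; τ₂ = 32.2/1.30 = 24.769 s.
Tank 1: C₁ = C_in(1 − e^(−t/τ₁)). Tank 2 (τ₁ ≠ τ₂): C₂ = C_in[1 − (τ₁ e^(−t/τ₁) − τ₂ e^(−t/τ₂))/(τ₁ − τ₂)].
At t = 26.1: e^(−t/τ₁) = 0.40266, e^(−t/τ₂) = 0.34864.
C₂ = 2.05·[1 − (28.692·0.40266 − 24.769·0.34864)/(3.9231)] = 2.05·0.25621 = 0.52524 g/L.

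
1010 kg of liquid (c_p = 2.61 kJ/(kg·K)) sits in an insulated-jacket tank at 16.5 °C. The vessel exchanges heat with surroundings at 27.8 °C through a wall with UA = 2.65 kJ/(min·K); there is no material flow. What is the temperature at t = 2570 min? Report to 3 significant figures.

26.9 °C

First-law balance (no shaft work): M c_p dT/dt = −UA(T − T_amb).
dT/dt = (T_ss − T)/τ with T_ss = T_amb = 27.800 °C, τ = M c_p/UA = 1010·2.61/2.65 = 994.75 min.
Integrating: T(t) = T_ss + (T₀ − T_ss) e^(−t/τ).
T(2570) = 27.800 + (-11.300)·0.075505 = 26.947 °C.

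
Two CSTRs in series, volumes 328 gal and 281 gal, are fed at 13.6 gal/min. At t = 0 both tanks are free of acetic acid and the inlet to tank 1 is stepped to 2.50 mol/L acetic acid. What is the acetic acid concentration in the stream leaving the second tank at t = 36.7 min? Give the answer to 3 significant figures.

1.22 mol/L

Time constants: τᵢ = Vᵢ/Q for each well-mixed tank.
τ₁ = 328/13.6 = 24.118 min; τ₂ = 281/13.6 = 20.662 min.
Tank 1: C₁ = C_in(1 − e^(−t/τ₁)). Tank 2 (τ₁ ≠ τ₂): C₂ = C_in[1 − (τ₁ e^(−t/τ₁) − τ₂ e^(−t/τ₂))/(τ₁ − τ₂)].
At t = 36.7: e^(−t/τ₁) = 0.21834, e^(−t/τ₂) = 0.16928.
C₂ = 2.50·[1 − (24.118·0.21834 − 20.662·0.16928)/(3.4559)] = 2.50·0.48833 = 1.2208 mol/L.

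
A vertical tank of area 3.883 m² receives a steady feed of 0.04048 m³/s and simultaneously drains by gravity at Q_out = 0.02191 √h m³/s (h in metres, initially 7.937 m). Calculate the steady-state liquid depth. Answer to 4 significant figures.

Unsteady balance on liquid volume: A dh/dt = Q_in − 0.02191 √h. At steady state dh/dt = 0:
Q_in = 0.02191 √h_ss ⇒ √h_ss = 0.04048/0.02191 = 1.84756.
h_ss = 1.84756² = 3.41347 m. (Since h₀ = 7.937 m > h_ss, the level will fall toward this value.)

3.413 m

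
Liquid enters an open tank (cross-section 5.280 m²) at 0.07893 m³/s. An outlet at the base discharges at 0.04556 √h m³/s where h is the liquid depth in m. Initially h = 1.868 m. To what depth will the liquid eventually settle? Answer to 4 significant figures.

3.001 m

Level balance: A dh/dt = 0.07893 − 0.04556 √h. Setting dh/dt = 0:
Q_in = 0.04556 √h_ss ⇒ √h_ss = 0.07893/0.04556 = 1.73244.
h_ss = 1.73244² = 3.00135 m. (Since h₀ = 1.868 m < h_ss, the level will rise toward this value.)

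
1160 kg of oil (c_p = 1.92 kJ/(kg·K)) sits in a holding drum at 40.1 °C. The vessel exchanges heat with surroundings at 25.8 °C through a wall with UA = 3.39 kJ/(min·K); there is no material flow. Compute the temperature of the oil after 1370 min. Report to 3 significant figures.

27.6 °C

Unsteady energy balance on the tank contents: M c_p dT/dt = −UA(T − T_amb).
dT/dt = (T_ss − T)/τ with T_ss = T_amb = 25.800 °C, τ = M c_p/UA = 1160·1.92/3.39 = 656.99 min.
Solution: T(t) = T_ss + (T₀ − T_ss) e^(−t/τ).
T(1370) = 25.800 + (14.300)·0.12427 = 27.577 °C.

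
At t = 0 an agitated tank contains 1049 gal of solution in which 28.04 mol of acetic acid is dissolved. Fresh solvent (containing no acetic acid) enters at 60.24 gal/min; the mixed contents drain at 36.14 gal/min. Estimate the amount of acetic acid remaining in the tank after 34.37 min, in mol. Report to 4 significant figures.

11.71 mol

Total volume: dV/dt = Q_in − Q_out = 24.1000 gal/min, so V(t) = 1049 + 24.1000 t and V(34.37) = 1877.32 gal.
Solute balance: dm/dt = 0 − Q_out C = −Q_out m/V(t).
dm/m = −Q_out dt/(V₀ + 24.1000 t); integrating gives ln(m/m₀) = −(Q_out/(Q_in−Q_out)) ln(V/V₀).
m = m₀ (V₀/V)^(Q_out/(Q_in−Q_out)) = 28.04 × (1049/1877.32)^(1.49959) = 11.7149 mol.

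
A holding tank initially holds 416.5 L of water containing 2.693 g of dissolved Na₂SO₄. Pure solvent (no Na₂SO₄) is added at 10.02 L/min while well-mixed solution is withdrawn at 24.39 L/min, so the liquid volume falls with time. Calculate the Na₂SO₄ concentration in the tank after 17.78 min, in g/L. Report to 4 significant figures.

0.003333 g/L

Total volume: dV/dt = Q_in − Q_out = -14.3700 L/min, so V(t) = 416.5 − 14.3700 t and V(17.78) = 161.001 L.
No Na₂SO₄ enters, so dm/dt = −Q_out · (m/V).
dm/m = −Q_out dt/(V₀ − 14.3700 t); integrating gives ln(m/m₀) = −(Q_out/(Q_in−Q_out)) ln(V/V₀).
m = m₀ (V₀/V)^(Q_out/(Q_in−Q_out)) = 2.693 × (416.5/161.001)^(-1.69729) = 0.536564 g.
C = m/V = 0.536564/161.001 = 0.00333267 g/L.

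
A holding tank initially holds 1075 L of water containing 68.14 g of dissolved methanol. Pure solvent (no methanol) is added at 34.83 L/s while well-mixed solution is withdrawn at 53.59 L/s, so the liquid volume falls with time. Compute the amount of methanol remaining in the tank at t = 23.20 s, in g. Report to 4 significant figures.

15.47 g

Let m(t) be the amount of methanol. Volume: V(t) = V₀ + (Q_in − Q_out) t = 1075 − 18.7600 t; V(23.20) = 639.768 L.
No methanol enters, so dm/dt = −Q_out · (m/V).
Separate: dm/m = −Q_out dt/V(t) ⇒ ln(m/m₀) = −(Q_out/(Q_in−Q_out)) ln(V/V₀).
m = m₀ (V₀/V)^(Q_out/(Q_in−Q_out)) = 68.14 × (1075/639.768)^(-2.85661) = 15.4726 g.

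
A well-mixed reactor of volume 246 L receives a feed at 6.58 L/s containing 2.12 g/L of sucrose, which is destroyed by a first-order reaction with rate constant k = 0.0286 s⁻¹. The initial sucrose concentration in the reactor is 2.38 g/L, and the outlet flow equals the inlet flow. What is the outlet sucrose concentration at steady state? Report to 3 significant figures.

V dC/dt = Q(C_in − C) − k V C.
Steady state (dC/dt = 0): C_ss = Q C_in/(Q + kV) = C_in/(1 + kV/Q).
C_ss = 6.58·2.12/(6.58 + 0.0286·246) = 13.950/13.616 = 1.0245 g/L.

1.02 g/L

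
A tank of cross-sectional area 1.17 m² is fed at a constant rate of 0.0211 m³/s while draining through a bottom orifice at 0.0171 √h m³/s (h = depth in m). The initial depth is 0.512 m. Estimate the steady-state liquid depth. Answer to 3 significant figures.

1.52 m

Level balance: A dh/dt = 0.0211 − 0.0171 √h. Setting dh/dt = 0:
Q_in = 0.0171 √h_ss ⇒ √h_ss = 0.0211/0.0171 = 1.2339.
h_ss = 1.2339² = 1.5226 m. (Since h₀ = 0.512 m < h_ss, the level will rise toward this value.)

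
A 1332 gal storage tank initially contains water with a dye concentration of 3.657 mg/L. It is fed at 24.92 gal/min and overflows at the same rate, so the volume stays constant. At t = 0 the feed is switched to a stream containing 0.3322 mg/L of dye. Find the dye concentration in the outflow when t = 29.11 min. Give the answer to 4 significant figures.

Transient balance on the dissolved component: V dC/dt = Q(C_in − C).
So dC/dt = (C_in − C)/τ with τ = V/Q = 1332/24.92 = 53.4510 min.
Integrating: C(t) = C_in + (C₀ − C_in) e^(−t/τ).
C(29.11) = 0.3322 + (3.657 − 0.3322)·e^(−29.11/53.4510) = 0.3322 + (3.32480)·0.580068 = 2.26081 mg/L.

2.261 mg/L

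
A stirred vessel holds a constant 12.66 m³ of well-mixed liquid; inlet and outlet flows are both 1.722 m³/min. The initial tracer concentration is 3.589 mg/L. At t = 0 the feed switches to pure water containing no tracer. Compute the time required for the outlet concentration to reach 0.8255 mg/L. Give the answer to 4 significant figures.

10.80 min

Unsteady species balance (constant V, well mixed): V dC/dt = Q(C_in − C), so τ = V/Q = 7.35192 min.
C(t) = C_in + (C₀ − C_in) e^(−t/τ). Set C = 0.8255 and solve for t:
e^(−t/τ) = (C − C_in)/(C₀ − C_in) = (0.8255 − 0)/(3.589 − 0) = 0.230008
t = −τ ln(…) = 7.35192 × 1.46964 = 10.8047 min.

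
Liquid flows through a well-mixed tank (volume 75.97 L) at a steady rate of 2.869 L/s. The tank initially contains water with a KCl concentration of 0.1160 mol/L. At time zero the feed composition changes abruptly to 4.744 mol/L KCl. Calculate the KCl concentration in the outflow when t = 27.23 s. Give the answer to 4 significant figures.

3.089 mol/L

Mass balance on the solute (V constant): V dC/dt = Q(C_in − C).
So dC/dt = (C_in − C)/τ with τ = V/Q = 75.97/2.869 = 26.4796 s.
Solution: C(t) = C_in + (C₀ − C_in) e^(−t/τ).
C(27.23) = 4.744 + (0.1160 − 4.744)·e^(−27.23/26.4796) = 4.744 + (-4.62800)·0.357601 = 3.08902 mol/L.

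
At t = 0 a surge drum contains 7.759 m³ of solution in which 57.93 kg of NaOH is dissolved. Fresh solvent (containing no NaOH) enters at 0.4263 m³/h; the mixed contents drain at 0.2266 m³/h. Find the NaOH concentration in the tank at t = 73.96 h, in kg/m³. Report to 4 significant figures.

0.7671 kg/m³

Let m(t) be the amount of NaOH. Volume: V(t) = V₀ + (Q_in − Q_out) t = 7.759 + 0.199700 t; V(73.96) = 22.5288 m³.
Species balance (pure solvent in): dm/dt = −Q_out · m/V(t).
dm/m = −Q_out dt/(V₀ + 0.199700 t); integrating gives ln(m/m₀) = −(Q_out/(Q_in−Q_out)) ln(V/V₀).
m = m₀ (V₀/V)^(Q_out/(Q_in−Q_out)) = 57.93 × (7.759/22.5288)^(1.13470) = 17.2828 kg.
C = m/V = 17.2828/22.5288 = 0.767140 kg/m³.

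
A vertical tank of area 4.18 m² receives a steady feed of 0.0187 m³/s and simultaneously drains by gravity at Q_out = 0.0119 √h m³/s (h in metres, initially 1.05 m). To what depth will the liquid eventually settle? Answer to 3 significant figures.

A dh/dt = Q_in − 0.0119 √h. Steady state requires inflow = outflow:
Q_in = 0.0119 √h_ss ⇒ √h_ss = 0.0187/0.0119 = 1.5714.
h_ss = 1.5714² = 2.4694 m. (Since h₀ = 1.05 m < h_ss, the level will rise toward this value.)

2.47 m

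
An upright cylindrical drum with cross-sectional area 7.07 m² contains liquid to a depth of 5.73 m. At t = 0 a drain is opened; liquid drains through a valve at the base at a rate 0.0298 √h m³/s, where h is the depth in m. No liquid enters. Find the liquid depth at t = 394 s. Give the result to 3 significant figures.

2.44 m

With no inflow, A dh/dt = −0.0298 √h.
Separate and integrate: 2(√h − √h₀) = −(0.0298/A) t.
√h = √5.73 − 0.0298·394/(2·7.07) = 2.3937 − 0.83035 = 1.5634.
h = 1.5634² = 2.4442 m.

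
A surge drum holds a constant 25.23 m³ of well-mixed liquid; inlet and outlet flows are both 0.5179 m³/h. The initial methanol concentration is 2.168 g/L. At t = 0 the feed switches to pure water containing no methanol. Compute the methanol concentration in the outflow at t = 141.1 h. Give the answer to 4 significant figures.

0.1197 g/L

Accumulation = in − out for the solute gives V dC/dt = Q(C_in − C).
Time constant τ = V/Q = 25.23/0.5179 = 48.7160 h.
C approaches C_in exponentially: C(t) = C_in + (C₀ − C_in) e^(−t/τ).
C(141.1) = 0 + (2.168 − 0)·e^(−141.1/48.7160) = 0 + (2.16800)·0.0552227 = 0.119723 g/L.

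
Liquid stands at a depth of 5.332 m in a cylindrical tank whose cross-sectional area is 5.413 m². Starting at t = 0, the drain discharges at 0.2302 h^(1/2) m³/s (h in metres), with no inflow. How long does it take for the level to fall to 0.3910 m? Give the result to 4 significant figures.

79.19 s

Unsteady balance on liquid volume: A dh/dt = −0.2302 √h.
∫ h^(−1/2) dh = −(0.2302/A) ∫ dt, giving 2√h = 2√h₀ − (0.2302/A) t.
t = 2A(√h₀ − √h)/0.2302 = 2·5.413·(√5.332 − √0.3910)/0.2302
  = 10.8260 × (2.30911 − 0.625300) / 0.2302 = 79.1875 s.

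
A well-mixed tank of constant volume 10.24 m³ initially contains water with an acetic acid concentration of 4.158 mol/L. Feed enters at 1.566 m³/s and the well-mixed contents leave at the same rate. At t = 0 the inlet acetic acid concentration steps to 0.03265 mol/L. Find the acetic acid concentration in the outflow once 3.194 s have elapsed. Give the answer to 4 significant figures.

2.564 mol/L

Mass balance on the solute (V constant): V dC/dt = Q(C_in − C).
Rewrite as dC/dt + C/τ = C_in/τ, τ = V/Q = 6.53895 s.
Solution: C(t) = C_in + (C₀ − C_in) e^(−t/τ).
C(3.194) = 0.03265 + (4.158 − 0.03265)·e^(−3.194/6.53895) = 0.03265 + (4.12535)·0.613572 = 2.56385 mol/L.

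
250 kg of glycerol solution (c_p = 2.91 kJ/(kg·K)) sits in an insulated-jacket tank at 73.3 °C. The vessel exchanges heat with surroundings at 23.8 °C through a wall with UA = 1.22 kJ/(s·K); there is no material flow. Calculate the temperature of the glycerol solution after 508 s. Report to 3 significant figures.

Heat balance on the well-mixed liquid: M c_p dT/dt = −UA(T − T_amb).
dT/dt = (T_ss − T)/τ with T_ss = T_amb = 23.800 °C, τ = M c_p/UA = 250·2.91/1.22 = 596.31 s.
T approaches T_ss exponentially: T(t) = T_ss + (T₀ − T_ss) e^(−t/τ).
T(508) = 23.800 + (49.500)·0.42660 = 44.917 °C.

44.9 °C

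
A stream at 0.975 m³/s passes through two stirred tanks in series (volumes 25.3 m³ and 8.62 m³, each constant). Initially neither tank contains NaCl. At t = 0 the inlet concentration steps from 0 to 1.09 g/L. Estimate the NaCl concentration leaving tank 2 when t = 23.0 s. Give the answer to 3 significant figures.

0.450 g/L

Species balance on tank i: dCᵢ/dt = (Cᵢ₋₁ − Cᵢ)/τᵢ with τᵢ = Vᵢ/Q.
τ₁ = 25.3/0.975 = 25.949 s; τ₂ = 8.62/0.975 = 8.8410 s.
Tank 1: C₁ = C_in(1 − e^(−t/τ₁)). Tank 2 (τ₁ ≠ τ₂): C₂ = C_in[1 − (τ₁ e^(−t/τ₁) − τ₂ e^(−t/τ₂))/(τ₁ − τ₂)].
At t = 23.0: e^(−t/τ₁) = 0.41215, e^(−t/τ₂) = 0.074162.
C₂ = 1.09·[1 − (25.949·0.41215 − 8.8410·0.074162)/(17.108)] = 1.09·0.41318 = 0.45037 g/L.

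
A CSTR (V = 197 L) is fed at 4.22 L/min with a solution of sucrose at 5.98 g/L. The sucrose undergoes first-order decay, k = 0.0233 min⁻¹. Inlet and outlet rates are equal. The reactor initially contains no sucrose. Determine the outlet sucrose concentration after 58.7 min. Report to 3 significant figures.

V dC/dt = Q(C_in − C) − k V C.
dC/dt = (Q/V) C_in − (Q/V + k) C; effective rate a = Q/V + k = 0.021421 + 0.0233 = 0.044721 min⁻¹.
C_ss = Q C_in/(Q + kV) = 2.8644 g/L; C(t) = C_ss + (C₀ − C_ss) e^(−a t).
C(58.7) = 2.8644 + (-2.8644)·e^(−0.044721·58.7) = 2.8644 + (-2.8644)·0.072430 = 2.6569 g/L.

2.66 g/L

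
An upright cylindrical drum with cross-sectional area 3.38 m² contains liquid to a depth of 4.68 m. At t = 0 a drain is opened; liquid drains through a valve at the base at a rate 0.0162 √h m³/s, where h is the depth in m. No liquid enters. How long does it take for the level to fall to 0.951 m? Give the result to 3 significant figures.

496 s

With no inflow, A dh/dt = −0.0162 √h.
Separate and integrate: 2(√h − √h₀) = −(0.0162/A) t.
t = 2A(√h₀ − √h)/0.0162 = 2·3.38·(√4.68 − √0.951)/0.0162
  = 6.7600 × (2.1633 − 0.97519) / 0.0162 = 495.79 s.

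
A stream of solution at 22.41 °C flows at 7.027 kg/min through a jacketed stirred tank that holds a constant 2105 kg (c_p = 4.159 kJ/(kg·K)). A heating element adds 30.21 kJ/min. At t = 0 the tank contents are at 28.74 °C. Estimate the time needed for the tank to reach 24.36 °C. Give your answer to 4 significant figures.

Unsteady energy balance on the tank contents: M c_p dT/dt = ṁ c_p (T_in − T) + 30.21.
τ = M/ṁ = 299.559 min; T_ss = T_in + Q̇/(ṁ c_p) = 23.4437 °C.
T(t) = T_ss + (T₀ − T_ss) e^(−t/τ). Set T = 24.36:
e^(−t/τ) = (24.36 − 23.4437)/(28.74 − 23.4437) = 0.173009
t = −299.559 · ln(0.173009) = 525.550 min.

525.6 min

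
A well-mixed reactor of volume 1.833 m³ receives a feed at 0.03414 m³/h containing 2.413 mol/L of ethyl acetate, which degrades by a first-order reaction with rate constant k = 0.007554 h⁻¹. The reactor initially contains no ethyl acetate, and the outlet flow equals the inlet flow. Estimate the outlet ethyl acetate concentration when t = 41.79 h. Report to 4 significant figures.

1.142 mol/L

Accumulation = in − out − consumed: V dC/dt = Q C_in − Q C − k V C.
This is linear with rate a = Q/V + k = 0.0261792 h⁻¹.
C_ss = Q C_in/(Q + kV) = 1.71673 mol/L; C(t) = C_ss + (C₀ − C_ss) e^(−a t).
C(41.79) = 1.71673 + (-1.71673)·e^(−0.0261792·41.79) = 1.71673 + (-1.71673)·0.334865 = 1.14186 mol/L.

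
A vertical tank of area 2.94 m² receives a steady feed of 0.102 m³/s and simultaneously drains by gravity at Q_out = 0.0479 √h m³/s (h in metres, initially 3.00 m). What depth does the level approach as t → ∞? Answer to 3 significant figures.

Level balance: A dh/dt = 0.102 − 0.0479 √h. Setting dh/dt = 0:
Q_in = 0.0479 √h_ss ⇒ √h_ss = 0.102/0.0479 = 2.1294.
h_ss = 2.1294² = 4.5345 m. (Since h₀ = 3.00 m < h_ss, the level will rise toward this value.)

4.53 m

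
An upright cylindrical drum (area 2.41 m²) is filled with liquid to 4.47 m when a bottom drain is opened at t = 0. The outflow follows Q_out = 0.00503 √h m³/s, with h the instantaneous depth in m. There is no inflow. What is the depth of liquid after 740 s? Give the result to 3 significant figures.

1.80 m

A dh/dt = −Q_out = −0.00503 √h.
Separate and integrate: 2(√h − √h₀) = −(0.00503/A) t.
√h = √4.47 − 0.00503·740/(2·2.41) = 2.1142 − 0.77224 = 1.3420.
h = 1.3420² = 1.8010 m.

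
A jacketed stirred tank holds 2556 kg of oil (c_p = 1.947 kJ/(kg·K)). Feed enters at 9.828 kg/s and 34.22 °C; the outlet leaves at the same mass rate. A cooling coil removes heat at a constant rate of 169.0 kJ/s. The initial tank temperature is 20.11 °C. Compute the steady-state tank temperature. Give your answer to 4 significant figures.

Heat balance on the well-mixed liquid: M c_p dT/dt = ṁ c_p (T_in − T) − 169.0.
At steady state dT/dt = 0 ⇒ T_ss = T_in − Q̇/(ṁ c_p) = 34.22 − 169.0/(9.828·1.947) = 25.3881 °C.

25.39 °C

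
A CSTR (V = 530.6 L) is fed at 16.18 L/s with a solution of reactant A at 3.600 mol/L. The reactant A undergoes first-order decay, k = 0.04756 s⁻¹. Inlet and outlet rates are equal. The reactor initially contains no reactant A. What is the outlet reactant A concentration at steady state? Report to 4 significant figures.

1.406 mol/L

V dC/dt = Q(C_in − C) − k V C.
At steady state: 0 = Q C_in − (Q + kV) C_ss, so C_ss = Q C_in/(Q + kV).
C_ss = 16.18·3.600/(16.18 + 0.04756·530.6) = 58.2480/41.4153 = 1.40644 mol/L.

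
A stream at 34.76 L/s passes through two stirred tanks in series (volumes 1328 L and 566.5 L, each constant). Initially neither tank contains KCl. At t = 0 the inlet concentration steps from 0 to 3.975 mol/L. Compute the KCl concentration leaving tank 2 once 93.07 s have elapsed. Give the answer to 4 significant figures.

3.378 mol/L

Time constants: τᵢ = Vᵢ/Q for each well-mixed tank.
τ₁ = 1328/34.76 = 38.2048 s; τ₂ = 566.5/34.76 = 16.2975 s.
Tank 1: C₁ = C_in(1 − e^(−t/τ₁)). Tank 2 (τ₁ ≠ τ₂): C₂ = C_in[1 − (τ₁ e^(−t/τ₁) − τ₂ e^(−t/τ₂))/(τ₁ − τ₂)].
At t = 93.07: e^(−t/τ₁) = 0.0875033, e^(−t/τ₂) = 0.00331034.
C₂ = 3.975·[1 − (38.2048·0.0875033 − 16.2975·0.00331034)/(21.9074)] = 3.975·0.849863 = 3.37821 mol/L.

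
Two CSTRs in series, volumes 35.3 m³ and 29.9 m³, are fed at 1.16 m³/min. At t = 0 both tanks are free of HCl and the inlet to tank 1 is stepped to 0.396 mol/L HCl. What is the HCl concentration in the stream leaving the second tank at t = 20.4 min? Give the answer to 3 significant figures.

0.0655 mol/L

Species balance on tank i: dCᵢ/dt = (Cᵢ₋₁ − Cᵢ)/τᵢ with τᵢ = Vᵢ/Q.
τ₁ = 35.3/1.16 = 30.431 min; τ₂ = 29.9/1.16 = 25.776 min.
Solving the cascade with C₁(0)=C₂(0)=0 gives C₂(t) = C_in[1 − (τ₁ e^(−t/τ₁) − τ₂ e^(−t/τ₂))/(τ₁ − τ₂)].
At t = 20.4: e^(−t/τ₁) = 0.51152, e^(−t/τ₂) = 0.45319.
C₂ = 0.396·[1 − (30.431·0.51152 − 25.776·0.45319)/(4.6552)] = 0.396·0.16552 = 0.065545 mol/L.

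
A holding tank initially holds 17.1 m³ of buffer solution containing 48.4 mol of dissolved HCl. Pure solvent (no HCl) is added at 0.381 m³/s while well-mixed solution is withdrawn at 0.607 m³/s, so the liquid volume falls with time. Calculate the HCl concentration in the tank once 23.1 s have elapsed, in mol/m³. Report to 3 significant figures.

Let m(t) be the amount of HCl. Volume: V(t) = V₀ + (Q_in − Q_out) t = 17.1 − 0.22600 t; V(23.1) = 11.879 m³.
No HCl enters, so dm/dt = −Q_out · (m/V).
Separate: dm/m = −Q_out dt/V(t) ⇒ ln(m/m₀) = −(Q_out/(Q_in−Q_out)) ln(V/V₀).
m = m₀ (V₀/V)^(Q_out/(Q_in−Q_out)) = 48.4 × (17.1/11.879)^(-2.6858) = 18.195 mol.
C = m/V = 18.195/11.879 = 1.5316 mol/m³.

1.53 mol/m³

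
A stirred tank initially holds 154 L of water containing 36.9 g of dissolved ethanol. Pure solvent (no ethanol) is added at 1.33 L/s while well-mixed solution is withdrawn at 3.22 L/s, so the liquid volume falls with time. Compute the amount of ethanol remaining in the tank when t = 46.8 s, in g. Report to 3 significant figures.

8.61 g

Let m(t) be the amount of ethanol. Volume: V(t) = V₀ + (Q_in − Q_out) t = 154 − 1.8900 t; V(46.8) = 65.548 L.
No ethanol enters, so dm/dt = −Q_out · (m/V).
Separate: dm/m = −Q_out dt/V(t) ⇒ ln(m/m₀) = −(Q_out/(Q_in−Q_out)) ln(V/V₀).
m = m₀ (V₀/V)^(Q_out/(Q_in−Q_out)) = 36.9 × (154/65.548)^(-1.7037) = 8.6103 g.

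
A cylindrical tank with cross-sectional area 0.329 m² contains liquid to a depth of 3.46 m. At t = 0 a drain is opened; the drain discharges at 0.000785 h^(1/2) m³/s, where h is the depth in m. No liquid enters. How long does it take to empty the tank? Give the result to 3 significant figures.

Unsteady balance on liquid volume: A dh/dt = −0.000785 √h.
This is separable: 2 d(√h)/dt = −0.000785/A, so √h = √h₀ − (0.000785/(2A)) t.
Set h = 0: 2√h₀ = (0.000785/A) t_empty ⇒ t_empty = 2A√h₀/0.000785.
t_empty = 2·0.329·√3.46/0.000785 = 0.65800·1.8601/0.000785 = 1559.2 s.

1560 s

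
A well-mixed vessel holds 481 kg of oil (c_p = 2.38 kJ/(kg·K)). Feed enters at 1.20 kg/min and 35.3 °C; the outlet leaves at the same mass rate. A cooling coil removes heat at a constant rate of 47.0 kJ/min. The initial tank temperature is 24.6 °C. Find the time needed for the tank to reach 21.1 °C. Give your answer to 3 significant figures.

Heat balance on the well-mixed liquid: M c_p dT/dt = ṁ c_p (T_in − T) − 47.0.
τ = M/ṁ = 400.83 min; T_ss = T_in − Q̇/(ṁ c_p) = 18.843 °C.
T(t) = T_ss + (T₀ − T_ss) e^(−t/τ). Set T = 21.1:
e^(−t/τ) = (21.1 − 18.843)/(24.6 − 18.843) = 0.39200
t = −400.83 · ln(0.39200) = 375.38 min.

375 min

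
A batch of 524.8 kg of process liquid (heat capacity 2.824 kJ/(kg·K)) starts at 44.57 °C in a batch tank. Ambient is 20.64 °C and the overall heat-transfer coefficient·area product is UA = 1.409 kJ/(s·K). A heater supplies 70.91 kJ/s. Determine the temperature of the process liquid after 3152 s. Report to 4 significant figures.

Lumped-capacitance energy balance: M c_p dT/dt = UA(T_amb − T) + Q̇.
dT/dt = (T_ss − T)/τ with T_ss = T_amb + Q̇/UA = 20.64 + 70.91/1.409 = 70.9665 °C, τ = M c_p/UA = 524.8·2.824/1.409 = 1051.83 s.
Integrating: T(t) = T_ss + (T₀ − T_ss) e^(−t/τ).
T(3152) = 70.9665 + (-26.3965)·0.0499532 = 69.6479 °C.

69.65 °C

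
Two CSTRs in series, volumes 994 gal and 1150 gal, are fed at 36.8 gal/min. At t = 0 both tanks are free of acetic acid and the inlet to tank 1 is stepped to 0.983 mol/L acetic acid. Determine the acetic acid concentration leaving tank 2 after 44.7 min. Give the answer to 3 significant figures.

Each tank obeys Vᵢ dCᵢ/dt = Q(Cᵢ₋₁ − Cᵢ), so τᵢ = Vᵢ/Q.
τ₁ = 994/36.8 = 27.011 min; τ₂ = 1150/36.8 = 31.250 min.
Solving the cascade with C₁(0)=C₂(0)=0 gives C₂(t) = C_in[1 − (τ₁ e^(−t/τ₁) − τ₂ e^(−t/τ₂))/(τ₁ − τ₂)].
At t = 44.7: e^(−t/τ₁) = 0.19111, e^(−t/τ₂) = 0.23921.
C₂ = 0.983·[1 − (27.011·0.19111 − 31.250·0.23921)/(-4.2391)] = 0.983·0.45430 = 0.44658 mol/L.

0.447 mol/L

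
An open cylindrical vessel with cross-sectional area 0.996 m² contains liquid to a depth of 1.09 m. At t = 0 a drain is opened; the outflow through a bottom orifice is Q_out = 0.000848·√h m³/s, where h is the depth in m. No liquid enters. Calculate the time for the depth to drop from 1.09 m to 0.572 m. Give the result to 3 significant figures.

A dh/dt = −Q_out = −0.000848 √h.
Separate and integrate: 2(√h − √h₀) = −(0.000848/A) t.
t = 2A(√h₀ − √h)/0.000848 = 2·0.996·(√1.09 − √0.572)/0.000848
  = 1.9920 × (1.0440 − 0.75631) / 0.000848 = 675.88 s.

676 s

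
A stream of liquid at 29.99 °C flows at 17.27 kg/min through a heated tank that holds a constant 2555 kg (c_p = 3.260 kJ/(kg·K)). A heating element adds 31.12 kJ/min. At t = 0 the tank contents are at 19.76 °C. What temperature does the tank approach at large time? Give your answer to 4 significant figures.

M c_p dT/dt = ṁ c_p (T_in − T) + Q̇.
At steady state dT/dt = 0 ⇒ T_ss = T_in + Q̇/(ṁ c_p) = 29.99 + 31.12/(17.27·3.260) = 30.5428 °C.

30.54 °C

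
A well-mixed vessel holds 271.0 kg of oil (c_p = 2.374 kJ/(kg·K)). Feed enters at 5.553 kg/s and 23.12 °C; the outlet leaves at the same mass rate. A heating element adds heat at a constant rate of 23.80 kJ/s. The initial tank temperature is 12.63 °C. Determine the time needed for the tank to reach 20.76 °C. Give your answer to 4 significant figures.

52.82 s

M c_p dT/dt = ṁ c_p (T_in − T) + Q̇.
τ = M/ṁ = 48.8024 s; T_ss = T_in + Q̇/(ṁ c_p) = 24.9254 °C.
T(t) = T_ss + (T₀ − T_ss) e^(−t/τ). Set T = 20.76:
e^(−t/τ) = (20.76 − 24.9254)/(12.63 − 24.9254) = 0.338776
t = −48.8024 · ln(0.338776) = 52.8246 s.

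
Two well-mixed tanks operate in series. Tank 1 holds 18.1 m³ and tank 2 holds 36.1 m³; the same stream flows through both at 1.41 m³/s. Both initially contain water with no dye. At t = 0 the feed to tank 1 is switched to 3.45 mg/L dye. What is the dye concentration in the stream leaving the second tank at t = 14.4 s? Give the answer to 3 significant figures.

Species balance on tank i: dCᵢ/dt = (Cᵢ₋₁ − Cᵢ)/τᵢ with τᵢ = Vᵢ/Q.
τ₁ = 18.1/1.41 = 12.837 s; τ₂ = 36.1/1.41 = 25.603 s.
Tank 1: C₁ = C_in(1 − e^(−t/τ₁)). Tank 2 (τ₁ ≠ τ₂): C₂ = C_in[1 − (τ₁ e^(−t/τ₁) − τ₂ e^(−t/τ₂))/(τ₁ − τ₂)].
At t = 14.4: e^(−t/τ₁) = 0.32570, e^(−t/τ₂) = 0.56982.
C₂ = 3.45·[1 − (12.837·0.32570 − 25.603·0.56982)/(-12.766)] = 3.45·0.18471 = 0.63725 mg/L.

0.637 mg/L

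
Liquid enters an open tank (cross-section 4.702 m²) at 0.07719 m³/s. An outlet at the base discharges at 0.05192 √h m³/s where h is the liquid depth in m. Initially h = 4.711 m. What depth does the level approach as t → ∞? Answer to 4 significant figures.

2.210 m

Unsteady balance on liquid volume: A dh/dt = Q_in − 0.05192 √h. At steady state dh/dt = 0:
Q_in = 0.05192 √h_ss ⇒ √h_ss = 0.07719/0.05192 = 1.48671.
h_ss = 1.48671² = 2.21031 m. (Since h₀ = 4.711 m > h_ss, the level will fall toward this value.)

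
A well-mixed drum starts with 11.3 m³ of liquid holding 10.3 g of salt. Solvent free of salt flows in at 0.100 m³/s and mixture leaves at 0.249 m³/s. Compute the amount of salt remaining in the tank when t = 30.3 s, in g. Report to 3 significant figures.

Let m(t) be the amount of salt. Volume: V(t) = V₀ + (Q_in − Q_out) t = 11.3 − 0.14900 t; V(30.3) = 6.7853 m³.
Species balance (pure solvent in): dm/dt = −Q_out · m/V(t).
Separate: dm/m = −Q_out dt/V(t) ⇒ ln(m/m₀) = −(Q_out/(Q_in−Q_out)) ln(V/V₀).
m = m₀ (V₀/V)^(Q_out/(Q_in−Q_out)) = 10.3 × (11.3/6.7853)^(-1.6711) = 4.3920 g.

4.39 g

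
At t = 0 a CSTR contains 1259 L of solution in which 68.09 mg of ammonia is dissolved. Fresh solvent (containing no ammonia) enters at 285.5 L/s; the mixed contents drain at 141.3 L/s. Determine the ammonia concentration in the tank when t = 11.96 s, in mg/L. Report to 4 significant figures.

Let m(t) be the amount of ammonia. Volume: V(t) = V₀ + (Q_in − Q_out) t = 1259 + 144.200 t; V(11.96) = 2983.63 L.
No ammonia enters, so dm/dt = −Q_out · (m/V).
dm/m = −Q_out dt/(V₀ + 144.200 t); integrating gives ln(m/m₀) = −(Q_out/(Q_in−Q_out)) ln(V/V₀).
m = m₀ (V₀/V)^(Q_out/(Q_in−Q_out)) = 68.09 × (1259/2983.63)^(0.979889) = 29.2348 mg.
C = m/V = 29.2348/2983.63 = 0.00979839 mg/L.

0.009798 mg/L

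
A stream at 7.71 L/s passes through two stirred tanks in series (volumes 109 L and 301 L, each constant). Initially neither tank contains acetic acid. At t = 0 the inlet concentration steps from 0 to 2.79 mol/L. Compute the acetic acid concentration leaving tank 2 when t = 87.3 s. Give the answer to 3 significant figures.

2.33 mol/L

Time constants: τᵢ = Vᵢ/Q for each well-mixed tank.
τ₁ = 109/7.71 = 14.137 s; τ₂ = 301/7.71 = 39.040 s.
Tank 1: C₁ = C_in(1 − e^(−t/τ₁)). Tank 2 (τ₁ ≠ τ₂): C₂ = C_in[1 − (τ₁ e^(−t/τ₁) − τ₂ e^(−t/τ₂))/(τ₁ − τ₂)].
At t = 87.3: e^(−t/τ₁) = 0.0020807, e^(−t/τ₂) = 0.10687.
C₂ = 2.79·[1 − (14.137·0.0020807 − 39.040·0.10687)/(-24.903)] = 2.79·0.83364 = 2.3259 mol/L.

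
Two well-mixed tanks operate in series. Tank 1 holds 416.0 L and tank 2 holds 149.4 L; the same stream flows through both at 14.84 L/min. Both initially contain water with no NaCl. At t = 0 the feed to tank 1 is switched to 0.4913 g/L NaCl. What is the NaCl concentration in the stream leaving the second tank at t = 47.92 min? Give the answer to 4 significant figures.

Species balance on tank i: dCᵢ/dt = (Cᵢ₋₁ − Cᵢ)/τᵢ with τᵢ = Vᵢ/Q.
τ₁ = 416.0/14.84 = 28.0323 min; τ₂ = 149.4/14.84 = 10.0674 min.
Tank 1: C₁ = C_in(1 − e^(−t/τ₁)). Tank 2 (τ₁ ≠ τ₂): C₂ = C_in[1 − (τ₁ e^(−t/τ₁) − τ₂ e^(−t/τ₂))/(τ₁ − τ₂)].
At t = 47.92: e^(−t/τ₁) = 0.180965, e^(−t/τ₂) = 0.00856625.
C₂ = 0.4913·[1 − (28.0323·0.180965 − 10.0674·0.00856625)/(17.9650)] = 0.4913·0.722425 = 0.354927 g/L.

0.3549 g/L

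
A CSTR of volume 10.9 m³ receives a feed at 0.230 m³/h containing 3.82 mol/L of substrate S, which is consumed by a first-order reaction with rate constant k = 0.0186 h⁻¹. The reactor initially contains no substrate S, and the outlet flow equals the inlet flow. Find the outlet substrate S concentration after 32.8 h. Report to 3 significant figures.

Species balance: V dC/dt = Q C_in − Q C − k V C.
dC/dt = (Q/V) C_in − (Q/V + k) C; effective rate a = Q/V + k = 0.021101 + 0.0186 = 0.039701 h⁻¹.
C_ss = Q C_in/(Q + kV) = 2.0303 mol/L; C(t) = C_ss + (C₀ − C_ss) e^(−a t).
C(32.8) = 2.0303 + (-2.0303)·e^(−0.039701·32.8) = 2.0303 + (-2.0303)·0.27194 = 1.4782 mol/L.

1.48 mol/L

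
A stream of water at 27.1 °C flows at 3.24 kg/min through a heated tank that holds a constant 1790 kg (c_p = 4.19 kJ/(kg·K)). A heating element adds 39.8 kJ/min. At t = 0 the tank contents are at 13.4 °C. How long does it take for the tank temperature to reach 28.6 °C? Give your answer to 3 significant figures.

1350 min

M c_p dT/dt = ṁ c_p (T_in − T) + Q̇.
τ = M/ṁ = 552.47 min; T_ss = T_in + Q̇/(ṁ c_p) = 30.032 °C.
T(t) = T_ss + (T₀ − T_ss) e^(−t/τ). Set T = 28.6:
e^(−t/τ) = (28.6 − 30.032)/(13.4 − 30.032) = 0.086084
t = −552.47 · ln(0.086084) = 1354.9 min.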